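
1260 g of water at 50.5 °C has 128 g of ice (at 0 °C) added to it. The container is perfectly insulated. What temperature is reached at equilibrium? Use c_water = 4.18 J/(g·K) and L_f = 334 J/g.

Net heat exchanged in the isolated system is zero:
latent heat to melt: 128×334 = 42752; warm the meltwater: 535.04 T; water: 5266.8(T − 50.5)
5801.8 T = 265973 − 42752 = 223221
T ≈ 38.47 °C — above 0 °C, consistent with complete melting.

T_f ≈ 38.5 °C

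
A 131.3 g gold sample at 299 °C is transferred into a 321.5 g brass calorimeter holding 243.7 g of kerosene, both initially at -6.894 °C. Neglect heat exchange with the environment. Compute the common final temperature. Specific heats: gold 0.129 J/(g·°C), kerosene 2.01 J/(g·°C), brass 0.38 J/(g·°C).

T_f ≈ 1.3 °C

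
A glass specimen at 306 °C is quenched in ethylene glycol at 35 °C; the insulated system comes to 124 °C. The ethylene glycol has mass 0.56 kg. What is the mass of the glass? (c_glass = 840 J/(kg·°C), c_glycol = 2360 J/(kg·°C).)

m ≈ 0.769 kg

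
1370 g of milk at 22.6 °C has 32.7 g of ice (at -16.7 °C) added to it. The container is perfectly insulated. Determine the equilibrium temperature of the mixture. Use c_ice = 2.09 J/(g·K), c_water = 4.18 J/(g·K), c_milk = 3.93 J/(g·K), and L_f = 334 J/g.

T_f ≈ 19.9 °C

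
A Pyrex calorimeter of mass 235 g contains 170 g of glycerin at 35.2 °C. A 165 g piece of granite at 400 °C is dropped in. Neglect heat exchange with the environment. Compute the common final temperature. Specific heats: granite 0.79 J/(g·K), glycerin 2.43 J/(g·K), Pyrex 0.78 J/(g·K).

T_f ≈ 100.6 °C

T_f is the heat-capacity-weighted average of the initial temperatures:
T_f = (130.35*400 + 413.1*35.2 + 183.3*35.2) / (130.35 + 413.1 + 183.3)
    = 73133 / 726.75 ≈ 100.63 °C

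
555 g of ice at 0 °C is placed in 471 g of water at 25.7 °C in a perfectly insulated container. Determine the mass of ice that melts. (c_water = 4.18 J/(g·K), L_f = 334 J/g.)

Water can give up m c ΔT = 471×4.18×25.7 = 50598 J before reaching 0 °C.
To melt every bit of ice: 555×334 = 185370 J.
50598 J < 185370 J, so only part of the ice melts and the system sits at 0 °C.
Mass melted = 50598/334 ≈ 151.5 g.

m_melted ≈ 151 g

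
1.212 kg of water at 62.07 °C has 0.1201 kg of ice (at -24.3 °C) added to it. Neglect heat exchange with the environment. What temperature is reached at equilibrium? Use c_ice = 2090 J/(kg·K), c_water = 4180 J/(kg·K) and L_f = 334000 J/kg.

Conservation of energy gives ΣQ = 0:
ice -24.3→0 °C: 0.1201·2090·24.3 = 6099.5
  fusion: m_ice L_f = 0.1201·334000 = 40113
  meltwater 0→T: 0.1201·4180·T = 502.02 T
  water cools: 1.212·4180·(T − 62.07) = 5066.2(T − 62.07)
5568.2 T = 314457 − 46213 = 268244
T ≈ 48.17 °C. Since T > 0 °C, the all-ice-melts assumption holds.

T_f ≈ 48.2 °C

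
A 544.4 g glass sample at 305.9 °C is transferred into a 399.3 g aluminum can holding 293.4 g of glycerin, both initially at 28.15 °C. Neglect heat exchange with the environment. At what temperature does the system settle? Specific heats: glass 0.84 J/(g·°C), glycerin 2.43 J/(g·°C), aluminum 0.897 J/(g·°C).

T_f ≈ 111.3 °C

Taking heat into each body as positive, Σ m c ΔT = 0:
544.4*0.84*(T − 305.9) + 293.4*2.43*(T − 28.15) + 399.3*0.897*(T − 28.15) = 0
457.3(T − 305.9) + 712.96(T − 28.15) + 358.17(T − 28.15) = 0
(457.3 + 712.96 + 358.17) T = 457.3*305.9 + 712.96*28.15 + 358.17*28.15
T ≈ 111.25 °C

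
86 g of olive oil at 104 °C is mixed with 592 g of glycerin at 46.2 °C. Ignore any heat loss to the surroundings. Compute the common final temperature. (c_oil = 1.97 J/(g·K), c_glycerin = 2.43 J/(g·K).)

T_f ≈ 52.3 °C

Net heat exchanged in the isolated system is zero:
86×1.97×(T − 104) + 592×2.43×(T − 46.2) = 0
1608 T = 84081
T = 84081/1608 ≈ 52.29 °C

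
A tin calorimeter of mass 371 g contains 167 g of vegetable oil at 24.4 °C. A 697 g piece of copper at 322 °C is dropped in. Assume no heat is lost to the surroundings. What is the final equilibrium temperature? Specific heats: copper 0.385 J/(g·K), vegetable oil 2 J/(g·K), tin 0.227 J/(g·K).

With ΣQ=0 the equilibrium temperature is the m·c-weighted mean:
T_f = (268.35·322 + 334·24.4 + 84.22·24.4) / (268.35 + 334 + 84.22)
    = 96612 / 686.56 ≈ 140.72 °C

T_f ≈ 140.7 °C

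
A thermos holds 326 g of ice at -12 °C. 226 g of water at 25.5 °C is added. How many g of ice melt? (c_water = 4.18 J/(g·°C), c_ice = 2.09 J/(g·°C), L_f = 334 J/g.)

m_melted ≈ 47.6 g

Water can give up m c ΔT = 226·4.18·25.5 = 24089 J before reaching 0 °C.
Of that, 326·2.09·12 = 8176.1 J goes to bring the ice to 0 °C, leaving 15913 J.
To melt every bit of ice: 326·334 = 108884 J.
Since 15913 < 108884 J, not all the ice melts; equilibrium is at 0 °C.
Mass melted = 15913/334 ≈ 47.64 g.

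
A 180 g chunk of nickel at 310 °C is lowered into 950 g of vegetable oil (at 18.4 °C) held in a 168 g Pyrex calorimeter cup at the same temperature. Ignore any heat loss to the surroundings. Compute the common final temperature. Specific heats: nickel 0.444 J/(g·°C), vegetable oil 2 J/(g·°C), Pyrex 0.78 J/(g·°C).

T_f ≈ 29.4 °C

T_f is the heat-capacity-weighted average of the initial temperatures:
T_f = (79.92×310 + 1900×18.4 + 131.04×18.4) / (79.92 + 1900 + 131.04)
    = 62146 / 2111 ≈ 29.44 °C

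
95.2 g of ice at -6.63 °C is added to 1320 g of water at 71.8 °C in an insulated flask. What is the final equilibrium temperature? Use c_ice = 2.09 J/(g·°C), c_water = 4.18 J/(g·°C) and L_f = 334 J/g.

Heat gained plus heat lost sum to zero:
ice -6.63→0 °C: 95.2×2.09×6.63 = 1319.2
  melt ice: 95.2×334 = 31797
  meltwater 0→T: 95.2×4.18×T = 397.94 T
  water: 5517.6(T − 71.8)
5915.5 T = 396164 − 33116 = 363048
T ≈ 61.37 °C. Since T > 0 °C, the all-ice-melts assumption holds.

T_f ≈ 61.4 °C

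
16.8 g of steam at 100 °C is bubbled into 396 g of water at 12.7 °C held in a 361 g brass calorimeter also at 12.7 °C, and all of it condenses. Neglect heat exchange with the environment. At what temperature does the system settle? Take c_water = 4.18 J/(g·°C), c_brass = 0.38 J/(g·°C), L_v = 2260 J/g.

T_f ≈ 36.4 °C

Energy conservation, ΣQ = 0:
condense steam: −16.8·2260 = −37968
  condensed water 100 °C→T: 70.22(T − 100)
  original water: 1655.3(T − 12.7)
  cup: 137.18(T − 12.7)
1862.7 T = 37968 + 7022.4 + 22764 = 67755
T ≈ 36.37 °C — below 100 °C, confirming all the steam condensed.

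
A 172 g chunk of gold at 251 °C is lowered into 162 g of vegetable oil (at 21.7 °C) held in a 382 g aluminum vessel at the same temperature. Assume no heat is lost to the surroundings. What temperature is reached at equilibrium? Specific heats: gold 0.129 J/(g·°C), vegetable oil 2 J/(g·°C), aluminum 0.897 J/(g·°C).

T_f ≈ 29.1 °C

Conservation of energy gives ΣQ = 0:
172*0.129*(T − 251) + 162*2*(T − 21.7) + 382*0.897*(T − 21.7) = 0
22.19(T − 251) + 324(T − 21.7) + 342.65(T − 21.7) = 0
(22.19 + 324 + 342.65) T = 22.19*251 + 324*21.7 + 342.65*21.7
T = 20036 / 688.84 = 29.1 °C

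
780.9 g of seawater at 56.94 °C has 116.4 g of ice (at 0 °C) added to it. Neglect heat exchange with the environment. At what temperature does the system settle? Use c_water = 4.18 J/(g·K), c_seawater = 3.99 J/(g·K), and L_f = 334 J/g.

T_f ≈ 38.5 °C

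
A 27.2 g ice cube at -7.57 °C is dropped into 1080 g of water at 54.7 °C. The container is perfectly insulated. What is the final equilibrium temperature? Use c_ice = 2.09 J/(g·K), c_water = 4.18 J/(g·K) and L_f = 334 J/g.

Heat gained plus heat lost sum to zero:
ice -7.57→0 °C: 27.2·2.09·7.57 = 430.34
  melt ice: 27.2·334 = 9084.8
  meltwater 0→T: 27.2·4.18·T = 113.7 T
  water: 4514.4(T − 54.7)
4628.1 T = 246938 − 9515.1 = 237423
T ≈ 51.30 °C (positive, so assuming full melt was valid).

T_f ≈ 51.3 °C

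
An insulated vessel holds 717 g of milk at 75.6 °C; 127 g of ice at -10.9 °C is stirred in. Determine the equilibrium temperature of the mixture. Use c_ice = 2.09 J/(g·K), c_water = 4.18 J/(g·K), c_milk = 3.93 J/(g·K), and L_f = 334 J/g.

T_f ≈ 50.1 °C

Taking heat into each body as positive, Σ m c ΔT = 0:
warm ice to 0 °C: 127·2.09·(0 − (-10.9)) = 2893.2
  latent heat to melt: 127·334 = 42418
  warm the meltwater: 530.86 T
  milk cools: 717·3.93·(T − 75.6) = 2817.8(T − 75.6)
3348.7 T = 213026 − 45311 = 167715
T ≈ 50.08 °C — above 0 °C, consistent with complete melting.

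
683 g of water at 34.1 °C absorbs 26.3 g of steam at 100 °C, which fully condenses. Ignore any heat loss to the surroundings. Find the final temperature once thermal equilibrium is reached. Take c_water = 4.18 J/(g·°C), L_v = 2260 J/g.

Let T be the final temperature. ΣQ_i = 0:
latent heat released on condensation: 26.3×2260 = 59438
  condensate cools 100→T: 26.3×4.18×(T − 100) = 109.93(T − 100)
  water warms: 683×4.18×(T − 34.1) = 2854.9(T − 34.1)
2964.9 T = 59438 + 10993 + 97353 = 167785
T ≈ 56.59 °C — below 100 °C, confirming all the steam condensed.

T_f ≈ 56.6 °C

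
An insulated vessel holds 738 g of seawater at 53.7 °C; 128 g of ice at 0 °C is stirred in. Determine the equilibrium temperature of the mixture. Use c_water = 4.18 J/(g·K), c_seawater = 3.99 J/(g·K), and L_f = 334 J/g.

Energy balance with sensible and latent terms:
fusion: m_ice L_f = 128·334 = 42752; meltwater 0→T: 128·4.18·T = 535.04 T; seawater: 2944.6(T − 53.7)
3479.7 T = 158126 − 42752 = 115374
T ≈ 33.16 °C (positive, so assuming full melt was valid).

T_f ≈ 33.2 °C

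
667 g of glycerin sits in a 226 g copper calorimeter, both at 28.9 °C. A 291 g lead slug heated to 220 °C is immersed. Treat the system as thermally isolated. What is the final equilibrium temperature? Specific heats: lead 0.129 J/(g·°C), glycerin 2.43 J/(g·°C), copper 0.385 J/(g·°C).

T_f ≈ 33.0 °C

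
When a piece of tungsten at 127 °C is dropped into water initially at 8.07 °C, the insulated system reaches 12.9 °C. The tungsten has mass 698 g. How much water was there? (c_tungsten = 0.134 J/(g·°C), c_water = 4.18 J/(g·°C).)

m ≈ 529 g

Conservation of energy gives ΣQ = 0:
698×0.134×(12.9 − 127) + m×4.18×(12.9 − 8.07) = 0
20.19 m = 10672
m = 10672/20.19 ≈ 528.6 g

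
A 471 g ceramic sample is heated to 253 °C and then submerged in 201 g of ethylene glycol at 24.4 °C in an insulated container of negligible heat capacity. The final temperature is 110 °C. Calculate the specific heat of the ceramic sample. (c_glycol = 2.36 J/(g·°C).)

Taking heat into each body as positive, Σ m c ΔT = 0:
471×c×(110 − 253) + 201×2.36×(110 − 24.4) = 0
-67353 c = -40605
c = -40605/-67353 ≈ 0.6029 J/(g·°C)

c ≈ 0.603 J/(g·°C)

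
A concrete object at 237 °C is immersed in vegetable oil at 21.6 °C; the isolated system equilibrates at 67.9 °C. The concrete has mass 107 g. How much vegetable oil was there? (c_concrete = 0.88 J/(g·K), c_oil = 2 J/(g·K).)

m ≈ 172 g

Energy conservation, ΣQ = 0:
107×0.88×(67.9 − 237) + m×2×(67.9 − 21.6) = 0
92.6 m = 15922
m = 15922/92.6 ≈ 171.9 g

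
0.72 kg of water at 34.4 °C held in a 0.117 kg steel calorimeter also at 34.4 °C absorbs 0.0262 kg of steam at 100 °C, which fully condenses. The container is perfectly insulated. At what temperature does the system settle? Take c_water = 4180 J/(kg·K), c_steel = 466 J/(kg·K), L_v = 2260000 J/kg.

Energy conservation, ΣQ = 0:
steam→water at 100 °C releases m L_v = 0.0262×2260000 = 59212
  condensate cools 100→T: 0.0262×4180×(T − 100) = 109.52(T − 100)
  original water: 3009.6(T − 34.4)
  cup: 54.52(T − 34.4)
3173.6 T = 59212 + 10952 + 105406 = 175569
T ≈ 55.32 °C (< 100 °C, so full condensation is consistent).

T_f ≈ 55.3 °C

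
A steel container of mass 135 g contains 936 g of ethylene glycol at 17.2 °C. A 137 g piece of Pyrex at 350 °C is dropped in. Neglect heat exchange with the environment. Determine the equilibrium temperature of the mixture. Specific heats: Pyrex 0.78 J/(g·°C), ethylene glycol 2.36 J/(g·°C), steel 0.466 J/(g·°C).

T_f ≈ 32.2 °C

Taking heat into each body as positive, Σ m c ΔT = 0:
137*0.78*(T − 350) + 936*2.36*(T − 17.2) + 135*0.466*(T − 17.2) = 0
2378.7 T = 76477
T = 76477/2378.7 ≈ 32.15 °C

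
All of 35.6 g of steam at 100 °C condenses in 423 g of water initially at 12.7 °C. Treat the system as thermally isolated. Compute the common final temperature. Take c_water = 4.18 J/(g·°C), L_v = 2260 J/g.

T_f ≈ 61.4 °C

Heat gained plus heat lost sum to zero:
steam→water at 100 °C releases m L_v = 35.6×2260 = 80456
  condensed water 100 °C→T: 148.81(T − 100)
  water warms: 423×4.18×(T − 12.7) = 1768.1(T − 12.7)
1916.9 T = 80456 + 14881 + 22455 = 117792
T ≈ 61.45 °C (< 100 °C, so full condensation is consistent).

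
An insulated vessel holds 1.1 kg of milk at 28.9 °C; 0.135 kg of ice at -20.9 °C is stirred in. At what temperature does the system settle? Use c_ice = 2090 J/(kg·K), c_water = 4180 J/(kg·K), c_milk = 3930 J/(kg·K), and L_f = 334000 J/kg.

T_f ≈ 15.1 °C

Taking heat into each body as positive, Σ m c ΔT = 0:
warm ice to 0 °C: 0.135·2090·(0 − (-20.9)) = 5896.9
  latent heat to melt: 0.135·334000 = 45090
  meltwater 0→T: 0.135·4180·T = 564.3 T
  milk: 4323(T − 28.9)
4887.3 T = 124935 − 50987 = 73948
T ≈ 15.13 °C. Since T > 0 °C, the all-ice-melts assumption holds.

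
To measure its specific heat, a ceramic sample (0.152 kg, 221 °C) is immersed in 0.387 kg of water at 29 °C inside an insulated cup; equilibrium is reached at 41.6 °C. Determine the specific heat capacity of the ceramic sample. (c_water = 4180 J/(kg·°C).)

c ≈ 747 J/(kg·°C)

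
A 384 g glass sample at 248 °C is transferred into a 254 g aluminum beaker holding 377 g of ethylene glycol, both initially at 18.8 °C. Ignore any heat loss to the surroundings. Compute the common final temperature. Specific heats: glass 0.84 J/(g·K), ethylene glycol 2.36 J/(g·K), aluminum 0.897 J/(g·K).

T_f ≈ 70.1 °C

Taking heat into each body as positive, Σ m c ΔT = 0:
384*0.84*(T − 248) + 377*2.36*(T − 18.8) + 254*0.897*(T − 18.8) = 0
322.56(T − 248) + 889.72(T − 18.8) + 227.84(T − 18.8) = 0
(322.56 + 889.72 + 227.84) T = 322.56*248 + 889.72*18.8 + 227.84*18.8
T = 101005 / 1440.1 = 70.1 °C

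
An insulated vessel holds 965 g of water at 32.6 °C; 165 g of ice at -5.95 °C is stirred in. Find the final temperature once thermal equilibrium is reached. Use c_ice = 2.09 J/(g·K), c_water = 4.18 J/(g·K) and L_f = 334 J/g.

Energy conservation, ΣQ = 0:
warm ice to 0 °C: 165·2.09·(0 − (-5.95)) = 2051.9
  fusion: m_ice L_f = 165·334 = 55110
  meltwater 0→T: 165·4.18·T = 689.7 T
  water cools: 965·4.18·(T − 32.6) = 4033.7(T − 32.6)
4723.4 T = 131499 − 57162 = 74337
T ≈ 15.74 °C (positive, so assuming full melt was valid).

T_f ≈ 15.7 °C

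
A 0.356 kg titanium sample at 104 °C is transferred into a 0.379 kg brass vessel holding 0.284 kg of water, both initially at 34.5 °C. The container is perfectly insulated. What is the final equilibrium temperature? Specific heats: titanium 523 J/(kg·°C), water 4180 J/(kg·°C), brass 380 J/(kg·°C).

Energy conservation, ΣQ = 0:
0.356·523·(T − 104) + 0.284·4180·(T − 34.5) + 0.379·380·(T − 34.5) = 0
(186.19 + 1187.1 + 144.02) T = 186.19·104 + 1187.1·34.5 + 144.02·34.5
T = 65288/1517.3 ≈ 43.03 °C

T_f ≈ 43.0 °C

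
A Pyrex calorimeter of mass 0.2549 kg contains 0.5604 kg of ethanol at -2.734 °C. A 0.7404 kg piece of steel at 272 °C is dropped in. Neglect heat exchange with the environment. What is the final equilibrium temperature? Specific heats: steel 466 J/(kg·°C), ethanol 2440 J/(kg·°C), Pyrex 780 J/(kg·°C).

Net heat exchanged in the isolated system is zero:
0.7404·466·(T − 272) + 0.5604·2440·(T − (-2.734)) + 0.2549·780·(T − (-2.734)) = 0
345.03(T − 272) + 1367.4(T − (-2.734)) + 198.82(T − (-2.734)) = 0
(345.03 + 1367.4 + 198.82) T = 345.03·272 + 1367.4·(-2.734) + 198.82·(-2.734)
T = 89565 / 1911.2 = 46.9 °C

T_f ≈ 46.9 °C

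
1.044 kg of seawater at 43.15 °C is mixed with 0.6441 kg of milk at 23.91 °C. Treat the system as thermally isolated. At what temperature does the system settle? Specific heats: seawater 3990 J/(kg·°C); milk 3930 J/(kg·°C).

T_f ≈ 35.9 °C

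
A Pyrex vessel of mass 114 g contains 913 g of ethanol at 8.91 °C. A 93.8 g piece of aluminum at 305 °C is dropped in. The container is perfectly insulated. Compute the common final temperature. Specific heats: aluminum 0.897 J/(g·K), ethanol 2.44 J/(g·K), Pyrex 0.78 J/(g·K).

Heat gained plus heat lost sum to zero:
93.8*0.897*(T − 305) + 913*2.44*(T − 8.91) + 114*0.78*(T − 8.91) = 0
2400.8 T = 46304
T ≈ 19.29 °C

T_f ≈ 19.3 °C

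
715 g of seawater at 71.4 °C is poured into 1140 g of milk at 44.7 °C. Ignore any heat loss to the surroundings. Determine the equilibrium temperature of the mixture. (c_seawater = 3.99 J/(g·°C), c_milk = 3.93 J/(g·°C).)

T_f ≈ 55.1 °C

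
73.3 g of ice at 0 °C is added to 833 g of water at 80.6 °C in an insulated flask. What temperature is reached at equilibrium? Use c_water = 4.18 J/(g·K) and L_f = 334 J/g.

Let T be the final temperature. ΣQ_i = 0:
fusion: m_ice L_f = 73.3×334 = 24482; warm the meltwater: 306.39 T; water: 3481.9(T − 80.6)
3788.3 T = 280644 − 24482 = 256162
T ≈ 67.62 °C — above 0 °C, consistent with complete melting.

T_f ≈ 67.6 °C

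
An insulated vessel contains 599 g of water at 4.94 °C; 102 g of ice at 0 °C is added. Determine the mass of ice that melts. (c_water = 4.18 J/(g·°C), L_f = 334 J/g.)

m_melted ≈ 37 g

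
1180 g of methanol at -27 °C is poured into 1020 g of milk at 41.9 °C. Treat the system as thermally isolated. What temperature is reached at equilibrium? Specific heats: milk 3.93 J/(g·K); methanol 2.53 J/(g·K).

Let T be the final temperature. ΣQ_i = 0:
1020·3.93·(T − 41.9) + 1180·2.53·(T − (-27)) = 0
4008.6(T − 41.9) + 2985.4(T − (-27)) = 0
(4008.6 + 2985.4) T = 4008.6·41.9 + 2985.4·(-27)
T = 87355/6994 ≈ 12.49 °C

T_f ≈ 12.5 °C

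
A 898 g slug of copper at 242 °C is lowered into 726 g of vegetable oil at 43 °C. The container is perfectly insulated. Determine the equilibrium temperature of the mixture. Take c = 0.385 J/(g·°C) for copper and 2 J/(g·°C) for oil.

T_f ≈ 81.3 °C

Let T be the final temperature. ΣQ_i = 0:
898*0.385*(T − 242) + 726*2*(T − 43) = 0
345.73(T − 242) + 1452(T − 43) = 0
1797.7 T = 146103
T = 146103 / 1797.7 = 81.3 °C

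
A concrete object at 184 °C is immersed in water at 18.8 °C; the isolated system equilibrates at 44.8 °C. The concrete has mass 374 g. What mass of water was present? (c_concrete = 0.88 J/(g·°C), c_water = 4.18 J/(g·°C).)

|Q_concrete| = |Q_water|:
374×0.88×(184 − 44.8) = m×4.18×(44.8 − 18.8)
108.68 m = 45814  ⇒  m ≈ 421.5 g

m ≈ 422 g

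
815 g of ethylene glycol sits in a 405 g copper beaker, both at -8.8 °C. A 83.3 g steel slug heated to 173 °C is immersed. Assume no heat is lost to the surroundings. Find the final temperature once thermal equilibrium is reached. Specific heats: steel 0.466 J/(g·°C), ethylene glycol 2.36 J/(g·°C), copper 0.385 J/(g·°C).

T_f ≈ -5.5 °C

Let T be the final temperature. ΣQ_i = 0:
83.3×0.466×(T − 173) + 815×2.36×(T − (-8.8)) + 405×0.385×(T − (-8.8)) = 0
38.82(T − 173) + 1923.4(T − (-8.8)) + 155.93(T − (-8.8)) = 0
(38.82 + 1923.4 + 155.93) T = 38.82×173 + 1923.4×(-8.8) + 155.93×(-8.8)
T = -11583/2118.1 ≈ -5.47 °C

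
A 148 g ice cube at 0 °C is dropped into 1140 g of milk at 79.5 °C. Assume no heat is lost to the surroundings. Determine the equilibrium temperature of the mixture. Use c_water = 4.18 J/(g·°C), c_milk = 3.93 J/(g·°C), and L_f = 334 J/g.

Let T be the final temperature. ΣQ_i = 0:
latent heat to melt: 148·334 = 49432
  meltwater 0→T: 148·4.18·T = 618.64 T
  milk cools: 1140·3.93·(T − 79.5) = 4480.2(T − 79.5)
5098.8 T = 356176 − 49432 = 306744
T ≈ 60.16 °C (positive, so assuming full melt was valid).

T_f ≈ 60.2 °C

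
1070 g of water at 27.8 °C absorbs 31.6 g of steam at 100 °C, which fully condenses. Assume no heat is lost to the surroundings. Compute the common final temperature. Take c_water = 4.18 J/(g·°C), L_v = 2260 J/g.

T_f ≈ 45.4 °C

Net heat exchanged in the isolated system is zero:
condense steam: −31.6·2260 = −71416
  condensed water 100 °C→T: 132.09(T − 100)
  original water: 4472.6(T − 27.8)
4604.7 T = 71416 + 13209 + 124338 = 208963
T ≈ 45.38 °C — below 100 °C, confirming all the steam condensed.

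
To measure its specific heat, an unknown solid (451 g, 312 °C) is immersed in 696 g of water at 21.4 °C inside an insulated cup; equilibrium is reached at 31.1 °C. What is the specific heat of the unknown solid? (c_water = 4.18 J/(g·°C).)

c ≈ 0.223 J/(g·°C)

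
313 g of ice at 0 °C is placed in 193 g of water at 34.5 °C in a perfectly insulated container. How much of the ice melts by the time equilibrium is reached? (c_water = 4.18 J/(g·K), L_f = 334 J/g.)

m_melted ≈ 83.3 g

Water can give up m c ΔT = 193×4.18×34.5 = 27833 J before reaching 0 °C.
Melting all 313 g of ice would need 313×334 = 104542 J.
That's not enough to melt it all — equilibrium is at 0 °C with ice remaining.
Mass melted = 27833/334 ≈ 83.33 g.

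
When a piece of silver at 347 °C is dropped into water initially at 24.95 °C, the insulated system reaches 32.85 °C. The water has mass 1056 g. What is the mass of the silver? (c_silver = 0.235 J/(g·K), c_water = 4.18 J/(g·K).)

Heat lost by the silver = heat gained by the water:
m×0.235×(347 − 32.85) = 1056×4.18×(32.85 − 24.95)
73.83 m = 34871  ⇒  m ≈ 472.3 g

m ≈ 472 g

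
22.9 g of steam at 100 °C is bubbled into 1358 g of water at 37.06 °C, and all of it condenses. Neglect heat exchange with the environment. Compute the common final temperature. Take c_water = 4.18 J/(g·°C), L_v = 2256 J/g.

T_f ≈ 47.1 °C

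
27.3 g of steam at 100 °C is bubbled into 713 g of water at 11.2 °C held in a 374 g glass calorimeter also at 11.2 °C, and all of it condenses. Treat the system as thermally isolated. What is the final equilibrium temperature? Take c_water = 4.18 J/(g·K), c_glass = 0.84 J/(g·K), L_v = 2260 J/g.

T_f ≈ 32.3 °C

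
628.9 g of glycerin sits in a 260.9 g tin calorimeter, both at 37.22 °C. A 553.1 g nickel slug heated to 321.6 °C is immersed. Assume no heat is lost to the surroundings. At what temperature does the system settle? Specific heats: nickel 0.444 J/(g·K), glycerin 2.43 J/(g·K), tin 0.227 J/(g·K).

T_f ≈ 75.3 °C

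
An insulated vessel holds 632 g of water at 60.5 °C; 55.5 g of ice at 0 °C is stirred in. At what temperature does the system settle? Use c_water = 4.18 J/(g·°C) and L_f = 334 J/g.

Conservation of energy gives ΣQ = 0:
fusion: m_ice L_f = 55.5×334 = 18537; warm the meltwater: 231.99 T; water: 2641.8(T − 60.5)
2873.7 T = 159826 − 18537 = 141289
T ≈ 49.17 °C. Since T > 0 °C, the all-ice-melts assumption holds.

T_f ≈ 49.2 °C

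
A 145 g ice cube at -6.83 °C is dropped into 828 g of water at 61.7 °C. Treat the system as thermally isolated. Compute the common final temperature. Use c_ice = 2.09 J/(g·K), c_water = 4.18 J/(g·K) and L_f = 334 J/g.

Energy conservation, ΣQ = 0:
warm ice to 0 °C: 145×2.09×(0 − (-6.83)) = 2069.8
  fusion: m_ice L_f = 145×334 = 48430
  warm the meltwater: 606.1 T
  water: 3461(T − 61.7)
4067.1 T = 213546 − 50500 = 163046
T ≈ 40.09 °C — above 0 °C, consistent with complete melting.

T_f ≈ 40.1 °C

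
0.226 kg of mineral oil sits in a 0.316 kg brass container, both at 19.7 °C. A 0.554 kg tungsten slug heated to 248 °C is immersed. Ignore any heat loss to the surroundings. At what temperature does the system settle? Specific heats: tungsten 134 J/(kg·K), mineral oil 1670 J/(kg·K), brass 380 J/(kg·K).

Energy conservation, ΣQ = 0:
0.554·134·(T − 248) + 0.226·1670·(T − 19.7) + 0.316·380·(T − 19.7) = 0
571.74 T = 28211
T ≈ 49.34 °C

T_f ≈ 49.3 °C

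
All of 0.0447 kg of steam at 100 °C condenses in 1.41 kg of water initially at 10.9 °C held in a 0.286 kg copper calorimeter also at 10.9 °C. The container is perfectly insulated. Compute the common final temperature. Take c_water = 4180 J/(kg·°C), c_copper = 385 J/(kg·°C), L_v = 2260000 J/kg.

Energy balance with sensible and latent terms:
condense steam: −0.0447×2260000 = −101022
  condensed water 100 °C→T: 186.85(T − 100)
  water warms: 1.41×4180×(T − 10.9) = 5893.8(T − 10.9)
  cup: 110.11(T − 10.9)
6190.8 T = 101022 + 18685 + 65443 = 185149
T ≈ 29.91 °C, under the boiling point, so the assumption holds.

T_f ≈ 29.9 °C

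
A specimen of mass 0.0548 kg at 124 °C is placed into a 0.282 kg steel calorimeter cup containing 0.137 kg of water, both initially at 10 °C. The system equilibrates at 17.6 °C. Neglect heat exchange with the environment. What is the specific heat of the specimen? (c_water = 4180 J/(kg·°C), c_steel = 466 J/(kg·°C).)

Let T be the final temperature. ΣQ_i = 0:
0.0548·c·(17.6 − 124) + 0.137·4180·(17.6 − 10) + 0.282·466·(17.6 − 10) = 0
-5.831 c = -5350.9
c = -5350.9/-5.831 ≈ 917.7 J/(kg·°C)

c ≈ 918 J/(kg·°C)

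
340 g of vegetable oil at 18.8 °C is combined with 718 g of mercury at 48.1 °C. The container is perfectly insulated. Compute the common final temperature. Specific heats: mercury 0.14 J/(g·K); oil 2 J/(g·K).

Set heat shed by the hot body equal to heat absorbed by the cold body:
718*0.14*(48.1 − T) = 340*2*(T − 18.8)
100.52(48.1 − T) = 680(T − 18.8)
780.52 T = 17619  ⇒  T ≈ 22.57 °C

T_f ≈ 22.6 °C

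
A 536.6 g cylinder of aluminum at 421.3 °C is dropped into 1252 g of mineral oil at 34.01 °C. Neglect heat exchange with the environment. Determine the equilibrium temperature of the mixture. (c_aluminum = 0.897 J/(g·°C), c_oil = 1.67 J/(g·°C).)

T_f is the heat-capacity-weighted average of the initial temperatures:
T_f = (481.33·421.3 + 2090.8·34.01) / (481.33 + 2090.8)
    = 273894 / 2572.2 ≈ 106.48 °C

T_f ≈ 106.5 °C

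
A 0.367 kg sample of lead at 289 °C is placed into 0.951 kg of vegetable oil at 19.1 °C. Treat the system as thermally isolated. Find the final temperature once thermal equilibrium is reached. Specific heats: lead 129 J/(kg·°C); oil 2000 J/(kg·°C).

T_f ≈ 25.7 °C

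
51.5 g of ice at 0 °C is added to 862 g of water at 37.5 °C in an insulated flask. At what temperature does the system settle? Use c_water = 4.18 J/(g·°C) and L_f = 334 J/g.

Net heat exchanged in the isolated system is zero:
melt ice: 51.5·334 = 17201; meltwater 0→T: 51.5·4.18·T = 215.27 T; water: 3603.2(T − 37.5)
3818.4 T = 135118 − 17201 = 117918
T ≈ 30.88 °C — above 0 °C, consistent with complete melting.

T_f ≈ 30.9 °C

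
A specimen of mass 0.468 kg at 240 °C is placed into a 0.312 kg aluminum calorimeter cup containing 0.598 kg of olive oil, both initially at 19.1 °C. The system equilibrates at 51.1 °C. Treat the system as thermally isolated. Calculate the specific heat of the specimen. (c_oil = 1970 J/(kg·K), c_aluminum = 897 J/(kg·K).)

c ≈ 528 J/(kg·K)

Setting the total heat transfer to zero:
0.468×c×(51.1 − 240) + 0.598×1970×(51.1 − 19.1) + 0.312×897×(51.1 − 19.1) = 0
-88.41 c = -46654
c = -46654/-88.41 ≈ 527.7 J/(kg·K)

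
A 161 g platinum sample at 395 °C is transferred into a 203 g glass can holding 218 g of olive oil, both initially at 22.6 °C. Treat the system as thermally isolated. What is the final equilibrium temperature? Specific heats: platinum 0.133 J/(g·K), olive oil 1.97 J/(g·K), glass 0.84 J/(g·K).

Energy conservation, ΣQ = 0:
161×0.133×(T − 395) + 218×1.97×(T − 22.6) + 203×0.84×(T − 22.6) = 0
621.39 T = 22018
T = 22018/621.39 ≈ 35.43 °C

T_f ≈ 35.4 °C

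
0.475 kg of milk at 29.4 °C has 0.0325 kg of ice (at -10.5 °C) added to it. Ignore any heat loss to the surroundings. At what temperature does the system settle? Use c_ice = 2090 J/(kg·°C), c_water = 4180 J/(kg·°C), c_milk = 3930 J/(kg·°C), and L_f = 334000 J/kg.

T_f ≈ 21.6 °C

Heat gained plus heat lost sum to zero:
ice -10.5→0 °C: 0.0325·2090·10.5 = 713.21
  melt ice: 0.0325·334000 = 10855
  warm the meltwater: 135.85 T
  milk cools: 0.475·3930·(T − 29.4) = 1866.8(T − 29.4)
2002.6 T = 54882 − 11568 = 43314
T ≈ 21.63 °C. Since T > 0 °C, the all-ice-melts assumption holds.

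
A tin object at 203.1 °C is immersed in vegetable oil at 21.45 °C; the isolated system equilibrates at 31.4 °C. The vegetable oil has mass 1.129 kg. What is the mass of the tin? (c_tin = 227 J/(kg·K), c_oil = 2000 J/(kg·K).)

m ≈ 0.576 kg

Let T be the final temperature. ΣQ_i = 0:
m×227×(31.4 − 203.1) + 1.129×2000×(31.4 − 21.45) = 0
-38976 m = -22467
m = -22467/-38976 ≈ 0.5764 kg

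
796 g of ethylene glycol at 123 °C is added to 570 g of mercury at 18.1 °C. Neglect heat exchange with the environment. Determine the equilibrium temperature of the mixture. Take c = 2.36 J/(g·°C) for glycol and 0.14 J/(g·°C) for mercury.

T_f ≈ 118.7 °C

|Q_glycol| = |Q_mercury|:
796×2.36×(123 − T) = 570×0.14×(T − 18.1)
1878.6(123 − T) = 79.8(T − 18.1)
1958.4 T = 232507  ⇒  T ≈ 118.73 °C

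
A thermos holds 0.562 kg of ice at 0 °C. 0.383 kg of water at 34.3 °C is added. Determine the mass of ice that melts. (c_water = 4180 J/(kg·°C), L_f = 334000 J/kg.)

Heat available from the water dropping to 0 °C: 0.383×4180×34.3 = 54912 J.
Fully melting the ice requires m_ice L_f = 0.562×334000 = 187708 J.
That's not enough to melt it all — equilibrium is at 0 °C with ice remaining.
Mass melted = 54912/334000 ≈ 0.1644 kg.

m_melted ≈ 0.164 kg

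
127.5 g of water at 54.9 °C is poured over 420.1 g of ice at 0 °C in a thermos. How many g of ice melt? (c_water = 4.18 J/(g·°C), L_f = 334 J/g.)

m_melted ≈ 87.6 g

Cooling the water to 0 °C releases 127.5×4.18×54.9 = 29259 J.
Melting all 420.1 g of ice would need 420.1×334 = 140313 J.
Since 29259 < 140313 J, not all the ice melts; equilibrium is at 0 °C.
m_melted×334 = 29259  ⇒  m_melted ≈ 87.6 g.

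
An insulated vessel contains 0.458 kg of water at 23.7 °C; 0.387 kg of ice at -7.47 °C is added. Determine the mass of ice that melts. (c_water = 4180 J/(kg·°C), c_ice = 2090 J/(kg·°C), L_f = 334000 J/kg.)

m_melted ≈ 0.118 kg

Heat available from the water dropping to 0 °C: 0.458·4180·23.7 = 45372 J.
Warming the ice to 0 °C takes 0.387·2090·7.47 = 6042 J, leaving 39330 J for melting.
To melt every bit of ice: 0.387·334000 = 129258 J.
39330 J < 129258 J, so only part of the ice melts and the system sits at 0 °C.
m_melt = 39330 / L_f = 0.1178 kg.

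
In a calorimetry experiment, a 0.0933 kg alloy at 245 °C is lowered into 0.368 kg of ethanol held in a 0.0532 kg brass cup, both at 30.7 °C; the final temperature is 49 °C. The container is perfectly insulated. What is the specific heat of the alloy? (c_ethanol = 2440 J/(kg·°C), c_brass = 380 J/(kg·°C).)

c ≈ 919 J/(kg·°C)

Taking heat into each body as positive, Σ m c ΔT = 0:
0.0933×c×(49 − 245) + 0.368×2440×(49 − 30.7) + 0.0532×380×(49 − 30.7) = 0
-18.29 c = -16802
c = -16802/-18.29 ≈ 918.8 J/(kg·°C)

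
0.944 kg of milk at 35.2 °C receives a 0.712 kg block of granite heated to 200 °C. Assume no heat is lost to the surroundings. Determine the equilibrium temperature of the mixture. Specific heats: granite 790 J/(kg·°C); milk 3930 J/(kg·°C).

With ΣQ=0 the equilibrium temperature is the m·c-weighted mean:
T_f = (562.48*200 + 3709.9*35.2) / (562.48 + 3709.9)
    = 243085 / 4272.4 ≈ 56.90 °C

T_f ≈ 56.9 °C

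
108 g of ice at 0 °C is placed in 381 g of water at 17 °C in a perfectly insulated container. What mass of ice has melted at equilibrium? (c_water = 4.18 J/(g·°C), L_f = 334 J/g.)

Heat available from the water dropping to 0 °C: 381×4.18×17 = 27074 J.
To melt every bit of ice: 108×334 = 36072 J.
That's not enough to melt it all — equilibrium is at 0 °C with ice remaining.
Mass melted = 27074/334 ≈ 81.06 g.

m_melted ≈ 81.1 g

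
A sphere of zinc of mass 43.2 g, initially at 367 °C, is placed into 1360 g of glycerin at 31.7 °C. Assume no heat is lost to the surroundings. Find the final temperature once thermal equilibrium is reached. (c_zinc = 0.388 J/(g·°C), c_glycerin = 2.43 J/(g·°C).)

Let T be the final temperature. ΣQ_i = 0:
43.2·0.388·(T − 367) + 1360·2.43·(T − 31.7) = 0
(16.76 + 3304.8) T = 16.76·367 + 3304.8·31.7
T ≈ 33.39 °C

T_f ≈ 33.4 °C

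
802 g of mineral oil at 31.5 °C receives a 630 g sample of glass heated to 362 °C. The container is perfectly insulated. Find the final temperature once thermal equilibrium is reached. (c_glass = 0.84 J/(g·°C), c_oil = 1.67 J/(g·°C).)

Energy conservation, ΣQ = 0:
630×0.84×(T − 362) + 802×1.67×(T − 31.5) = 0
529.2(T − 362) + 1339.3(T − 31.5) = 0
1868.5 T = 233760
T = 233760 / 1868.5 = 125 °C

T_f ≈ 125.1 °C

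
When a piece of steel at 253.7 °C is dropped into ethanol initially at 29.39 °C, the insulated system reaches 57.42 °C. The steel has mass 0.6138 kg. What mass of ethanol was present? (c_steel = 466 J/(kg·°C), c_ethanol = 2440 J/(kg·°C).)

m ≈ 0.821 kg

Heat gained plus heat lost sum to zero:
0.6138·466·(57.42 − 253.7) + m·2440·(57.42 − 29.39) = 0
68393 m = 56142
m = 56142/68393 ≈ 0.8209 kg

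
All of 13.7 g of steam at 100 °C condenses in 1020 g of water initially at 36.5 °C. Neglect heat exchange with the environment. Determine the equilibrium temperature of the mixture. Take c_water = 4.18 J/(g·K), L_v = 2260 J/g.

T_f ≈ 44.5 °C

Let T be the final temperature. ΣQ_i = 0:
latent heat released on condensation: 13.7·2260 = 30962; condensate cools 100→T: 13.7·4.18·(T − 100) = 57.27(T − 100); water warms: 1020·4.18·(T − 36.5) = 4263.6(T − 36.5)
4320.9 T = 30962 + 5726.6 + 155621 = 192310
T ≈ 44.51 °C (< 100 °C, so full condensation is consistent).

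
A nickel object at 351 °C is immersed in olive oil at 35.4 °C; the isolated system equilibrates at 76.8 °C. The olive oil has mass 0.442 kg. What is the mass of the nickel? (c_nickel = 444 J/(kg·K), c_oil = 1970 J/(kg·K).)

m ≈ 0.296 kg

Heat gained plus heat lost sum to zero:
m×444×(76.8 − 351) + 0.442×1970×(76.8 − 35.4) = 0
-121745 m = -36049
m = -36049/-121745 ≈ 0.2961 kg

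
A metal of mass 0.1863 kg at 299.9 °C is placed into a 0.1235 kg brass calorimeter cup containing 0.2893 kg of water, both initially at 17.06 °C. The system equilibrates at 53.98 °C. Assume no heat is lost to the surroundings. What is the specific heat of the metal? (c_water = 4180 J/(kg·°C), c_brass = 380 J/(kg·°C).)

Let T be the final temperature. ΣQ_i = 0:
0.1863·c·(53.98 − 299.9) + 0.2893·4180·(53.98 − 17.06) + 0.1235·380·(53.98 − 17.06) = 0
-45.81 c = -46379
c = -46379/-45.81 ≈ 1012 J/(kg·°C)

c ≈ 1010 J/(kg·°C)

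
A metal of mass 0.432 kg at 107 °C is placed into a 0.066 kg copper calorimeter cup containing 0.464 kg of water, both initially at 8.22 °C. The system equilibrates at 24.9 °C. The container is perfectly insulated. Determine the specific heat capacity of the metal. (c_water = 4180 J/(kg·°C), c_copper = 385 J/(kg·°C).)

Heat gained plus heat lost sum to zero:
0.432×c×(24.9 − 107) + 0.464×4180×(24.9 − 8.22) + 0.066×385×(24.9 − 8.22) = 0
-35.47 c = -32775
c = -32775/-35.47 ≈ 924.1 J/(kg·°C)

c ≈ 924 J/(kg·°C)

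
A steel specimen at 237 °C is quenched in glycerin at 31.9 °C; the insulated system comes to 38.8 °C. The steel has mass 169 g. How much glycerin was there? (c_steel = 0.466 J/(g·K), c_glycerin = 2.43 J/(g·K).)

m ≈ 931 g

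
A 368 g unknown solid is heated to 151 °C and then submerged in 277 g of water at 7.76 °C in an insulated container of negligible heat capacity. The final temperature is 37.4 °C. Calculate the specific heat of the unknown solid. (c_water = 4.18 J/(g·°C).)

c ≈ 0.821 J/(g·°C)

Heat gained plus heat lost sum to zero:
368×c×(37.4 − 151) + 277×4.18×(37.4 − 7.76) = 0
-41805 c = -34319
c = -34319/-41805 ≈ 0.8209 J/(g·°C)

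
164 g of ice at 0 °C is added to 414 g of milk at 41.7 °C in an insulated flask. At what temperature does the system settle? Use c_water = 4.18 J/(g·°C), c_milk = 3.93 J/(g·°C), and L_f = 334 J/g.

T_f ≈ 5.7 °C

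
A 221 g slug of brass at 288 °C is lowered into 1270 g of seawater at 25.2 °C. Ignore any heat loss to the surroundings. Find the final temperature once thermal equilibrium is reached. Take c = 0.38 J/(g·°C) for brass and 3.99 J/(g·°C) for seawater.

Heat gained plus heat lost sum to zero:
221*0.38*(T − 288) + 1270*3.99*(T − 25.2) = 0
83.98(T − 288) + 5067.3(T − 25.2) = 0
5151.3 T = 151882
T = 151882 / 5151.3 = 29.5 °C

T_f ≈ 29.5 °C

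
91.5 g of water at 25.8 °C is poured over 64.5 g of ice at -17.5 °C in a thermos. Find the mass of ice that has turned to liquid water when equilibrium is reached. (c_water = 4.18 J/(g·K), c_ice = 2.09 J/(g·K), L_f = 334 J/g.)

m_melted ≈ 22.5 g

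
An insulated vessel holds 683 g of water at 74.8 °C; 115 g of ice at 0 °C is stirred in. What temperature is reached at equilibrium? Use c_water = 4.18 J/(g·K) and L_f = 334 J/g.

T_f ≈ 52.5 °C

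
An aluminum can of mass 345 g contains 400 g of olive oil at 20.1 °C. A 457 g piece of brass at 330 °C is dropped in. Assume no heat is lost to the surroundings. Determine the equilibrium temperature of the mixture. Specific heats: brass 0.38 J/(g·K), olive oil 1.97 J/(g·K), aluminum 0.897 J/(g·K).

T_f ≈ 62.4 °C

Taking heat into each body as positive, Σ m c ΔT = 0:
457*0.38*(T − 330) + 400*1.97*(T − 20.1) + 345*0.897*(T − 20.1) = 0
1271.1 T = 79367
T ≈ 62.44 °C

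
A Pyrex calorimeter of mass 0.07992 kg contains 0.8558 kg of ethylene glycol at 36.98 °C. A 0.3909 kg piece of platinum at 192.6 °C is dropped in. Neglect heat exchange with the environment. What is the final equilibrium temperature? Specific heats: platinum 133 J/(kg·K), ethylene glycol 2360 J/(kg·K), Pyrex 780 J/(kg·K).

T_f = Σ m_i c_i T_i / Σ m_i c_i:
T_f = (51.99×192.6 + 2019.7×36.98 + 62.34×36.98) / (51.99 + 2019.7 + 62.34)
    = 87007 / 2134 ≈ 40.77 °C

T_f ≈ 40.8 °C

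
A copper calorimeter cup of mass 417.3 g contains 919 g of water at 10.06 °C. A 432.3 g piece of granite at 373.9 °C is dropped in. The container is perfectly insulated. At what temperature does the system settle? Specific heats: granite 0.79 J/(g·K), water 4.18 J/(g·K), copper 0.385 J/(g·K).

T_f ≈ 38.7 °C

T_f is the heat-capacity-weighted average of the initial temperatures:
T_f = (341.52·373.9 + 3841.4·10.06 + 160.66·10.06) / (341.52 + 3841.4 + 160.66)
    = 167954 / 4343.6 ≈ 38.67 °C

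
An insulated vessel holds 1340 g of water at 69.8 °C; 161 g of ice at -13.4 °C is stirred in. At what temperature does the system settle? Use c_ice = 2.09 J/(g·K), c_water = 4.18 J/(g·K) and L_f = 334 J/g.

T_f ≈ 53.0 °C

Net heat exchanged in the isolated system is zero:
warm ice to 0 °C: 161×2.09×(0 − (-13.4)) = 4509; fusion: m_ice L_f = 161×334 = 53774; warm the meltwater: 672.98 T; water cools: 1340×4.18×(T − 69.8) = 5601.2(T − 69.8)
6274.2 T = 390964 − 58283 = 332681
T ≈ 53.02 °C. Since T > 0 °C, the all-ice-melts assumption holds.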